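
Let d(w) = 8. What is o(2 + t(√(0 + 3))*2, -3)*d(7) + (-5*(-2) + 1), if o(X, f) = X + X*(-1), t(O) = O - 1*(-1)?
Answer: 11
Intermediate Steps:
t(O) = 1 + O (t(O) = O + 1 = 1 + O)
o(X, f) = 0 (o(X, f) = X - X = 0)
o(2 + t(√(0 + 3))*2, -3)*d(7) + (-5*(-2) + 1) = 0*8 + (-5*(-2) + 1) = 0 + (10 + 1) = 0 + 11 = 11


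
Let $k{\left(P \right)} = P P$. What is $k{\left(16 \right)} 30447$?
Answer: $7794432$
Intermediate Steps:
$k{\left(P \right)} = P^{2}$
$k{\left(16 \right)} 30447 = 16^{2} \cdot 30447 = 256 \cdot 30447 = 7794432$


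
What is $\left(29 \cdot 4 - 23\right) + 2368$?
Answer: $2461$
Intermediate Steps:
$\left(29 \cdot 4 - 23\right) + 2368 = \left(116 - 23\right) + 2368 = 93 + 2368 = 2461$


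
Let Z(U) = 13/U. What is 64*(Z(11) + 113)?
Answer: 80384/11 ≈ 7307.6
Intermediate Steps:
64*(Z(11) + 113) = 64*(13/11 + 113) = 64*(1256/11) = 80384/11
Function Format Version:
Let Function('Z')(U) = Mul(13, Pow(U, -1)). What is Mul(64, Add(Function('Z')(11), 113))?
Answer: Rational(80384, 11) ≈ 7307.6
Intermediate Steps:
Mul(64, Add(Function('Z')(11), 113)) = Mul(64, Add(Mul(13, Pow(11, -1)), 113)) = Mul(64, Add(Mul(13, Rational(1, 11)), 113)) = Mul(64, Add(Rational(13, 11), 113)) = Mul(64, Rational(1256, 11)) = Rational(80384, 11)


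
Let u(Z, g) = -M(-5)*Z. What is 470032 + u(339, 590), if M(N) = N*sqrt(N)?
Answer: 470032 + 1695*I*sqrt(5) ≈ 4.7003e+5 + 3790.1*I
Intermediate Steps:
M(N) = N**(3/2)
u(Z, g) = 5*I*Z*sqrt(5) (u(Z, g) = -(-5)**(3/2)*Z = -(-5*I*sqrt(5))*Z = -(-5)*I*Z*sqrt(5) = 5*I*Z*sqrt(5))
470032 + u(339, 590) = 470032 + 5*I*339*sqrt(5) = 470032 + 1695*I*sqrt(5)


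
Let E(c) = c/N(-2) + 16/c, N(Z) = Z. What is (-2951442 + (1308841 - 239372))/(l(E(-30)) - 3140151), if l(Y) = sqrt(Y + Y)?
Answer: 12663598709835/21129746363083 + 1881973*sqrt(6510)/147908224541581 ≈ 0.59933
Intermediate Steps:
E(c) = 16/c - c/2 (E(c) = c/(-2) + 16/c = c*(-1/2) + 16/c = -c/2 + 16/c = 16/c - c/2)
l(Y) = sqrt(2)*sqrt(Y) (l(Y) = sqrt(2*Y) = sqrt(2)*sqrt(Y))
(-2951442 + (1308841 - 239372))/(l(E(-30)) - 3140151) = (-2951442 + (1308841 - 239372))/(sqrt(2)*sqrt(16/(-30) - 1/2*(-30)) - 3140151) = (-2951442 + 1069469)/(sqrt(2)*sqrt(16*(-1/30) + 15) - 3140151) = -1881973/(sqrt(2)*sqrt(-8/15 + 15) - 3140151) = -1881973/(sqrt(2)*sqrt(217/15) - 3140151) = -1881973/(sqrt(2)*(sqrt(3255)/15) - 3140151) = -1881973/(sqrt(6510)/15 - 3140151) = -1881973/(-3140151 + sqrt(6510)/15)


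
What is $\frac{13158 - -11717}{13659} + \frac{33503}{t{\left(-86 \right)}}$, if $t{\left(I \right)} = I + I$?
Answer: $- \frac{453338977}{2349348} \approx -192.96$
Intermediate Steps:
$t{\left(I \right)} = 2 I$
$\frac{13158 - -11717}{13659} + \frac{33503}{t{\left(-86 \right)}} = \frac{13158 - -11717}{13659} + \frac{33503}{2 \left(-86\right)} = \left(13158 + 11717\right) \frac{1}{13659} + \frac{33503}{-172} = 24875 \cdot \frac{1}{13659} + 33503 \left(- \frac{1}{172}\right) = \frac{24875}{13659} - \frac{33503}{172} = - \frac{453338977}{2349348}$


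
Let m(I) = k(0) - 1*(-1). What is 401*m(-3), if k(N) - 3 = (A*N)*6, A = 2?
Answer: 1604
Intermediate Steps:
k(N) = 3 + 12*N (k(N) = 3 + (2*N)*6 = 3 + 12*N)
m(I) = 4 (m(I) = (3 + 12*0) - 1*(-1) = (3 + 0) + 1 = 3 + 1 = 4)
401*m(-3) = 401*4 = 1604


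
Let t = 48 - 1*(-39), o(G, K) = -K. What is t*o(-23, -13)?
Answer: 1131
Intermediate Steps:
t = 87 (t = 48 + 39 = 87)
t*o(-23, -13) = 87*(-1*(-13)) = 87*13 = 1131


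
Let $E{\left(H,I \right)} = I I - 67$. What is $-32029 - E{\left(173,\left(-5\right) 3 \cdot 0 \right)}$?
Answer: $-31962$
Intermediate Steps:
$E{\left(H,I \right)} = -67 + I^{2}$ ($E{\left(H,I \right)} = I^{2} - 67 = -67 + I^{2}$)
$-32029 - E{\left(173,\left(-5\right) 3 \cdot 0 \right)} = -32029 - \left(-67 + \left(\left(-5\right) 3 \cdot 0\right)^{2}\right) = -32029 - \left(-67 + \left(\left(-15\right) 0\right)^{2}\right) = -32029 - \left(-67 + 0^{2}\right) = -32029 - \left(-67 + 0\right) = -32029 - -67 = -32029 + 67 = -31962$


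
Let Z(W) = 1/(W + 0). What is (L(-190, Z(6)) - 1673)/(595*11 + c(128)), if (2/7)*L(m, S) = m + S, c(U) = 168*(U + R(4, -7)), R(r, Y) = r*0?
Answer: -1/12 ≈ -0.083333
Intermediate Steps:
R(r, Y) = 0
c(U) = 168*U (c(U) = 168*(U + 0) = 168*U)
Z(W) = 1/W
L(m, S) = 7*S/2 + 7*m/2 (L(m, S) = 7*(m + S)/2 = 7*(S + m)/2 = 7*S/2 + 7*m/2)
(L(-190, Z(6)) - 1673)/(595*11 + c(128)) = (((7/2)/6 + (7/2)*(-190)) - 1673)/(595*11 + 168*128) = (((7/2)*(⅙) - 665) - 1673)/(6545 + 21504) = ((7/12 - 665) - 1673)/28049 = (-7973/12 - 1673)*(1/28049) = -28049/12*1/28049 = -1/12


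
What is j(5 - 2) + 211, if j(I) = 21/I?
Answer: 218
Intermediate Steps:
j(5 - 2) + 211 = 21/(5 - 2) + 211 = 21/3 + 211 = 21*(⅓) + 211 = 7 + 211 = 218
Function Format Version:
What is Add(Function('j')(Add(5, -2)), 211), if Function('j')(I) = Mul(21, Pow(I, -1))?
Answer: 218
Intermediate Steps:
Add(Function('j')(Add(5, -2)), 211) = Add(Mul(21, Pow(Add(5, -2), -1)), 211) = Add(Mul(21, Pow(3, -1)), 211) = Add(Mul(21, Rational(1, 3)), 211) = Add(7, 211) = 218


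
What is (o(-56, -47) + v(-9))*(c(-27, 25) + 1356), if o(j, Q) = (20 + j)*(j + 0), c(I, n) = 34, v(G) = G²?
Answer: 2914830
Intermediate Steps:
o(j, Q) = j*(20 + j) (o(j, Q) = (20 + j)*j = j*(20 + j))
(o(-56, -47) + v(-9))*(c(-27, 25) + 1356) = (-56*(20 - 56) + (-9)²)*(34 + 1356) = (-56*(-36) + 81)*1390 = (2016 + 81)*1390 = 2097*1390 = 2914830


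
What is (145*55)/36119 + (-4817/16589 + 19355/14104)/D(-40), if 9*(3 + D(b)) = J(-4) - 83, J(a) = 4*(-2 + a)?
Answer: 167744543429383/1132408244592176 ≈ 0.14813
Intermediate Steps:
J(a) = -8 + 4*a
D(b) = -134/9 (D(b) = -3 + ((-8 + 4*(-4)) - 83)/9 = -3 + ((-8 - 16) - 83)/9 = -3 + (-24 - 83)/9 = -3 + (⅑)*(-107) = -3 - 107/9 = -134/9)
(145*55)/36119 + (-4817/16589 + 19355/14104)/D(-40) = (145*55)/36119 + (-4817/16589 + 19355/14104)/(-134/9) = 7975*(1/36119) + (-4817*1/16589 + 19355*(1/14104))*(-9/134) = 7975/36119 + (-4817/16589 + 19355/14104)*(-9/134) = 7975/36119 + (253141127/233971256)*(-9/134) = 7975/36119 - 2278270143/31352148304 = 167744543429383/1132408244592176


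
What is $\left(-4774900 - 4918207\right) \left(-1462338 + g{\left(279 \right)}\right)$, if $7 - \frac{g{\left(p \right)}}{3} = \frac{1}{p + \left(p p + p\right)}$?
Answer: $\frac{370419468436393334}{26133} \approx 1.4174 \cdot 10^{13}$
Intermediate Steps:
$g{\left(p \right)} = 21 - \frac{3}{p^{2} + 2 p}$ ($g{\left(p \right)} = 21 - \frac{3}{p + \left(p p + p\right)} = 21 - \frac{3}{p + \left(p^{2} + p\right)} = 21 - \frac{3}{p + \left(p + p^{2}\right)} = 21 - \frac{3}{p^{2} + 2 p}$)
$\left(-4774900 - 4918207\right) \left(-1462338 + g{\left(279 \right)}\right) = \left(-4774900 - 4918207\right) \left(-1462338 + \frac{3 \left(-1 + 7 \cdot 279^{2} + 14 \cdot 279\right)}{279 \left(2 + 279\right)}\right) = - 9693107 \left(-1462338 + 3 \cdot \frac{1}{279} \cdot \frac{1}{281} \left(-1 + 7 \cdot 77841 + 3906\right)\right) = - 9693107 \left(-1462338 + 3 \cdot \frac{1}{279} \cdot \frac{1}{281} \left(-1 + 544887 + 3906\right)\right) = - 9693107 \left(-1462338 + 3 \cdot \frac{1}{279} \cdot \frac{1}{281} \cdot 548792\right) = - 9693107 \left(-1462338 + \frac{548792}{26133}\right) = \left(-9693107\right) \left(- \frac{38214730162}{26133}\right) = \frac{370419468436393334}{26133}$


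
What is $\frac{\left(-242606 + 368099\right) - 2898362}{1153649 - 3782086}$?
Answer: $\frac{2772869}{2628437} \approx 1.055$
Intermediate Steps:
$\frac{\left(-242606 + 368099\right) - 2898362}{1153649 - 3782086} = \frac{125493 - 2898362}{-2628437} = \left(-2772869\right) \left(- \frac{1}{2628437}\right) = \frac{2772869}{2628437}$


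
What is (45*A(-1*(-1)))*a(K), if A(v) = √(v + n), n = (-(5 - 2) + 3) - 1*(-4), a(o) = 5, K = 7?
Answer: 225*√5 ≈ 503.12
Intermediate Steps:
n = 4 (n = (-1*3 + 3) + 4 = (-3 + 3) + 4 = 0 + 4 = 4)
A(v) = √(4 + v) (A(v) = √(v + 4) = √(4 + v))
(45*A(-1*(-1)))*a(K) = (45*√(4 - 1*(-1)))*5 = (45*√(4 + 1))*5 = (45*√5)*5 = 225*√5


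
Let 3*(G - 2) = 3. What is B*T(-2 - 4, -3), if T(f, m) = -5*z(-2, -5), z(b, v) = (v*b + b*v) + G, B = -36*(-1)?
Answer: -4140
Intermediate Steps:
G = 3 (G = 2 + (⅓)*3 = 2 + 1 = 3)
B = 36
z(b, v) = 3 + 2*b*v (z(b, v) = (v*b + b*v) + 3 = (b*v + b*v) + 3 = 2*b*v + 3 = 3 + 2*b*v)
T(f, m) = -115 (T(f, m) = -5*(3 + 2*(-2)*(-5)) = -5*(3 + 20) = -5*23 = -115)
B*T(-2 - 4, -3) = 36*(-115) = -4140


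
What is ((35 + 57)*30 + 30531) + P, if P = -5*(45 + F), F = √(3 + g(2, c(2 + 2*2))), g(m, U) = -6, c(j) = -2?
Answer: 33066 - 5*I*√3 ≈ 33066.0 - 8.6602*I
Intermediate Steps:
F = I*√3 (F = √(3 - 6) = √(-3) = I*√3 ≈ 1.732*I)
P = -225 - 5*I*√3 (P = -5*(45 + I*√3) = -225 - 5*I*√3 ≈ -225.0 - 8.6602*I)
((35 + 57)*30 + 30531) + P = ((35 + 57)*30 + 30531) + (-225 - 5*I*√3) = (92*30 + 30531) + (-225 - 5*I*√3) = (2760 + 30531) + (-225 - 5*I*√3) = 33291 + (-225 - 5*I*√3) = 33066 - 5*I*√3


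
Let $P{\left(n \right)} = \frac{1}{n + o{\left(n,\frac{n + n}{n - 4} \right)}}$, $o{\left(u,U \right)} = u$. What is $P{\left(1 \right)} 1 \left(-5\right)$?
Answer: $- \frac{5}{2} \approx -2.5$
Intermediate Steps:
$P{\left(n \right)} = \frac{1}{2 n}$ ($P{\left(n \right)} = \frac{1}{n + n} = \frac{1}{2 n}$)
$P{\left(1 \right)} 1 \left(-5\right) = \frac{1}{2 \cdot 1} \cdot 1 \left(-5\right) = \frac{1}{2} \cdot 1 \left(-5\right) = \frac{1}{2} \left(-5\right) = - \frac{5}{2}$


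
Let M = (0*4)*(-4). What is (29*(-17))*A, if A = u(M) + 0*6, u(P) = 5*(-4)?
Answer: 9860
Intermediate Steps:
M = 0 (M = 0*(-4) = 0)
u(P) = -20
A = -20 (A = -20 + 0*6 = -20 + 0 = -20)
(29*(-17))*A = (29*(-17))*(-20) = -493*(-20) = 9860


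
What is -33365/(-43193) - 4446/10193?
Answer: 148053367/440266249 ≈ 0.33628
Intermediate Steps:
-33365/(-43193) - 4446/10193 = -33365*(-1/43193) - 4446*1/10193 = 33365/43193 - 4446/10193 = 148053367/440266249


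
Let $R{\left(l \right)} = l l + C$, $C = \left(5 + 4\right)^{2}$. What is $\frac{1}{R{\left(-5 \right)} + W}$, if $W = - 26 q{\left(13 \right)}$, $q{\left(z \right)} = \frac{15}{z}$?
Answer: $\frac{1}{76} \approx 0.013158$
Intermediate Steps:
$W = -30$ ($W = - 26 \cdot \frac{15}{13} = - 26 \cdot 15 \cdot \frac{1}{13} = \left(-26\right) \frac{15}{13} = -30$)
$C = 81$ ($C = 9^{2} = 81$)
$R{\left(l \right)} = 81 + l^{2}$ ($R{\left(l \right)} = l l + 81 = l^{2} + 81 = 81 + l^{2}$)
$\frac{1}{R{\left(-5 \right)} + W} = \frac{1}{\left(81 + \left(-5\right)^{2}\right) - 30} = \frac{1}{\left(81 + 25\right) - 30} = \frac{1}{106 - 30} = \frac{1}{76}$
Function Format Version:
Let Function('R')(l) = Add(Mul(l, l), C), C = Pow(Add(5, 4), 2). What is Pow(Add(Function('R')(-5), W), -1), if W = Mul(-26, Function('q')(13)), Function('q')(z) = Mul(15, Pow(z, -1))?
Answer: Rational(1, 76) ≈ 0.013158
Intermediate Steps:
W = -30 (W = Mul(-26, Mul(15, Pow(13, -1))) = Mul(-26, Mul(15, Rational(1, 13))) = Mul(-26, Rational(15, 13)) = -30)
C = 81 (C = Pow(9, 2) = 81)
Function('R')(l) = Add(81, Pow(l, 2)) (Function('R')(l) = Add(Mul(l, l), 81) = Add(Pow(l, 2), 81) = Add(81, Pow(l, 2)))
Pow(Add(Function('R')(-5), W), -1) = Pow(Add(Add(81, Pow(-5, 2)), -30), -1) = Pow(Add(Add(81, 25), -30), -1) = Pow(Add(106, -30), -1) = Pow(76, -1) = Rational(1, 76)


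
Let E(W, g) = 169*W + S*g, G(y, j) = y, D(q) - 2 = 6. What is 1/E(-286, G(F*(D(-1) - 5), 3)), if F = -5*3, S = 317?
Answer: -1/62599 ≈ -1.5975e-5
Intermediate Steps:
D(q) = 8 (D(q) = 2 + 6 = 8)
F = -15
E(W, g) = 169*W + 317*g
1/E(-286, G(F*(D(-1) - 5), 3)) = 1/(169*(-286) + 317*(-15*(8 - 5))) = 1/(-48334 + 317*(-15*3)) = 1/(-48334 + 317*(-45)) = 1/(-48334 - 14265) = 1/(-62599) = -1/62599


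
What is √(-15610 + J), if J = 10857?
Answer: 7*I*√97 ≈ 68.942*I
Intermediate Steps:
√(-15610 + J) = √(-15610 + 10857) = √(-4753) = 7*I*√97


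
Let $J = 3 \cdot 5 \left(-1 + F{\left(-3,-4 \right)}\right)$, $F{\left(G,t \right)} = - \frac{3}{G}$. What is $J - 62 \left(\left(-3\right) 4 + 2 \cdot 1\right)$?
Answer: $620$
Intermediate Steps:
$J = 0$ ($J = 3 \cdot 5 \left(-1 - \frac{3}{-3}\right) = 3 \cdot 5 \left(-1 - -1\right) = 3 \cdot 5 \left(-1 + 1\right) = 3 \cdot 5 \cdot 0 = 3 \cdot 0 = 0$)
$J - 62 \left(\left(-3\right) 4 + 2 \cdot 1\right) = 0 - 62 \left(\left(-3\right) 4 + 2 \cdot 1\right) = 0 - 62 \left(-12 + 2\right) = 0 - -620 = 0 + 620 = 620$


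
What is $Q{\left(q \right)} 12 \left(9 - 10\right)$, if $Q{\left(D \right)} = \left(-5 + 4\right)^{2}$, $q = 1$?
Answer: $-12$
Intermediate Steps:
$Q{\left(D \right)} = 1$ ($Q{\left(D \right)} = \left(-1\right)^{2} = 1$)
$Q{\left(q \right)} 12 \left(9 - 10\right) = 1 \cdot 12 \left(9 - 10\right) = 12 \left(9 - 10\right) = 12 \left(-1\right) = -12$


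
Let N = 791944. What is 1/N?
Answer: 1/791944 ≈ 1.2627e-6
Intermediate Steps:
1/N = 1/791944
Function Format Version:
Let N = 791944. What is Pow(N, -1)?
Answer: Rational(1, 791944) ≈ 1.2627e-6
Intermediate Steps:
Pow(N, -1) = Pow(791944, -1) = Rational(1, 791944)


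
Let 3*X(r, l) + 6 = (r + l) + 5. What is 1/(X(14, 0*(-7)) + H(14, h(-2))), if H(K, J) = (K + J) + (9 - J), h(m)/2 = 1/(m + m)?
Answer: 3/82 ≈ 0.036585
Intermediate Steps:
X(r, l) = -1/3 + l/3 + r/3 (X(r, l) = -2 + ((r + l) + 5)/3 = -2 + ((l + r) + 5)/3 = -2 + (5 + l + r)/3 = -2 + (5/3 + l/3 + r/3) = -1/3 + l/3 + r/3)
h(m) = 1/m (h(m) = 2/(m + m) = 2/((2*m)) = 2*(1/(2*m)) = 1/m)
H(K, J) = 9 + K (H(K, J) = (J + K) + (9 - J) = 9 + K)
1/(X(14, 0*(-7)) + H(14, h(-2))) = 1/((-1/3 + (0*(-7))/3 + (1/3)*14) + (9 + 14)) = 1/((-1/3 + (1/3)*0 + 14/3) + 23) = 1/((-1/3 + 0 + 14/3) + 23) = 1/(13/3 + 23) = 1/(82/3) = 3/82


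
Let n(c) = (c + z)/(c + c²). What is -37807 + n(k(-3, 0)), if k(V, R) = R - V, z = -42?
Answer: -151241/4 ≈ -37810.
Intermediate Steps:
n(c) = (-42 + c)/(c + c²) (n(c) = (c - 42)/(c + c²) = (-42 + c)/(c + c²))
-37807 + n(k(-3, 0)) = -37807 + (-42 + (0 - 1*(-3)))/((0 - 1*(-3))*(1 + (0 - 1*(-3)))) = -37807 + (-42 + (0 + 3))/((0 + 3)*(1 + (0 + 3))) = -37807 + (-42 + 3)/(3*(1 + 3)) = -37807 + (⅓)*(-39)/4 = -37807 + (⅓)*(¼)*(-39) = -37807 - 13/4 = -151241/4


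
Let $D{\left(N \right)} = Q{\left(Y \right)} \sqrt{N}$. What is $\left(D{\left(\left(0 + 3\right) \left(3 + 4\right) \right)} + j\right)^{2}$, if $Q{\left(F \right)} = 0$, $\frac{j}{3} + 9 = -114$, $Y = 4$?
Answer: $136161$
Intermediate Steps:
$j = -369$ ($j = -27 + 3 \left(-114\right) = -27 - 342 = -369$)
$D{\left(N \right)} = 0$ ($D{\left(N \right)} = 0 \sqrt{N} = 0$)
$\left(D{\left(\left(0 + 3\right) \left(3 + 4\right) \right)} + j\right)^{2} = \left(0 - 369\right)^{2} = \left(-369\right)^{2} = 136161$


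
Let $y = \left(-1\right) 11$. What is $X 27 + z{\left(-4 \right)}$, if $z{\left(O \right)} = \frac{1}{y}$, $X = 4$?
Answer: $\frac{1187}{11} \approx 107.91$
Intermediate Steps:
$y = -11$
$z{\left(O \right)} = - \frac{1}{11}$ ($z{\left(O \right)} = \frac{1}{-11} = - \frac{1}{11}$)
$X 27 + z{\left(-4 \right)} = 4 \cdot 27 - \frac{1}{11} = 108 - \frac{1}{11} = \frac{1187}{11}$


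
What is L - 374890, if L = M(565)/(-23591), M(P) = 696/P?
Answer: -4996876945046/13328915 ≈ -3.7489e+5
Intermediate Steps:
L = -696/13328915 (L = (696/565)/(-23591) = (696*(1/565))*(-1/23591) = (696/565)*(-1/23591) = -696/13328915 ≈ -5.2217e-5)
L - 374890 = -696/13328915 - 374890 = -4996876945046/13328915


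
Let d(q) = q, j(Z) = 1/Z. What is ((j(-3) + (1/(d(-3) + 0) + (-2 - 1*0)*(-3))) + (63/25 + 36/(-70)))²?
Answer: 14845609/275625 ≈ 53.862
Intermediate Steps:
((j(-3) + (1/(d(-3) + 0) + (-2 - 1*0)*(-3))) + (63/25 + 36/(-70)))² = ((1/(-3) + (1/(-3 + 0) + (-2 - 1*0)*(-3))) + (63/25 + 36/(-70)))² = ((-⅓ + (1/(-3) + (-2 + 0)*(-3))) + (63*(1/25) + 36*(-1/70)))² = ((-⅓ + (-⅓ - 2*(-3))) + (63/25 - 18/35))² = ((-⅓ + (-⅓ + 6)) + 351/175)² = ((-⅓ + 17/3) + 351/175)² = (16/3 + 351/175)² = (3853/525)² = 14845609/275625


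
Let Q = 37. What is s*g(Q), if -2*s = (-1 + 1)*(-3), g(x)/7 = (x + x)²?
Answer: 0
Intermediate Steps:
g(x) = 28*x² (g(x) = 7*(x + x)² = 7*(2*x)² = 7*(4*x²) = 28*x²)
s = 0 (s = -(-1 + 1)*(-3)/2 = -0*(-3) = -½*0 = 0)
s*g(Q) = 0*(28*37²) = 0*(28*1369) = 0*38332 = 0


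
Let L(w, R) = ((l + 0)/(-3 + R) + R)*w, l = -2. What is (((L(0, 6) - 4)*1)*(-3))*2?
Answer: 24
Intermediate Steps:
L(w, R) = w*(R - 2/(-3 + R)) (L(w, R) = ((-2 + 0)/(-3 + R) + R)*w = (-2/(-3 + R) + R)*w = (R - 2/(-3 + R))*w = w*(R - 2/(-3 + R)))
(((L(0, 6) - 4)*1)*(-3))*2 = (((0*(-2 + 6**2 - 3*6)/(-3 + 6) - 4)*1)*(-3))*2 = (((0*(-2 + 36 - 18)/3 - 4)*1)*(-3))*2 = (((0*(1/3)*16 - 4)*1)*(-3))*2 = (((0 - 4)*1)*(-3))*2 = (-4*1*(-3))*2 = -4*(-3)*2 = 12*2 = 24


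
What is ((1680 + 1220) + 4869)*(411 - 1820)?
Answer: -10946521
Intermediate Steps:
((1680 + 1220) + 4869)*(411 - 1820) = (2900 + 4869)*(-1409) = 7769*(-1409) = -10946521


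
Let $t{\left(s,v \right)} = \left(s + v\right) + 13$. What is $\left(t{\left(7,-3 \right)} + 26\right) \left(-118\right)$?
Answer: $-5074$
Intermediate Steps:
$t{\left(s,v \right)} = 13 + s + v$
$\left(t{\left(7,-3 \right)} + 26\right) \left(-118\right) = \left(\left(13 + 7 - 3\right) + 26\right) \left(-118\right) = \left(17 + 26\right) \left(-118\right) = 43 \left(-118\right) = -5074$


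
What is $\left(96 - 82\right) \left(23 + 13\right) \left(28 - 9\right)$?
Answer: $9576$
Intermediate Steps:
$\left(96 - 82\right) \left(23 + 13\right) \left(28 - 9\right) = 14 \cdot 36 \cdot 19 = 14 \cdot 684 = 9576$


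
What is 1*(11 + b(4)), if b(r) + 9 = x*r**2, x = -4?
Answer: -62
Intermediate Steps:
b(r) = -9 - 4*r**2
1*(11 + b(4)) = 1*(11 + (-9 - 4*4**2)) = 1*(11 + (-9 - 4*16)) = 1*(11 + (-9 - 64)) = 1*(11 - 73) = 1*(-62) = -62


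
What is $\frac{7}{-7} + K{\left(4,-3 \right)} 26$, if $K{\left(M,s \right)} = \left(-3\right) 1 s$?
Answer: $233$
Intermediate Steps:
$K{\left(M,s \right)} = - 3 s$
$\frac{7}{-7} + K{\left(4,-3 \right)} 26 = \frac{7}{-7} + \left(-3\right) \left(-3\right) 26 = 7 \left(- \frac{1}{7}\right) + 9 \cdot 26 = -1 + 234 = 233$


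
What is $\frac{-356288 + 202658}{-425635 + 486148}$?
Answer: $- \frac{51210}{20171} \approx -2.5388$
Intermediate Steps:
$\frac{-356288 + 202658}{-425635 + 486148} = - \frac{153630}{60513} = \left(-153630\right) \frac{1}{60513} = - \frac{51210}{20171}$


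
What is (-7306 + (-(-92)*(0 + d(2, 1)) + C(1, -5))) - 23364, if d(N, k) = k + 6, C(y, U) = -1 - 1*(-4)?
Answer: -30023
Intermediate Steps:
C(y, U) = 3 (C(y, U) = -1 + 4 = 3)
d(N, k) = 6 + k
(-7306 + (-(-92)*(0 + d(2, 1)) + C(1, -5))) - 23364 = (-7306 + (-(-92)*(0 + (6 + 1)) + 3)) - 23364 = (-7306 + (-(-92)*(0 + 7) + 3)) - 23364 = (-7306 + (-(-92)*7 + 3)) - 23364 = (-7306 + (-92*(-7) + 3)) - 23364 = (-7306 + (644 + 3)) - 23364 = (-7306 + 647) - 23364 = -6659 - 23364 = -30023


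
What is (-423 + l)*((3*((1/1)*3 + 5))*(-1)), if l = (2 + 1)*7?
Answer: 9648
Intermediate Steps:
l = 21 (l = 3*7 = 21)
(-423 + l)*((3*((1/1)*3 + 5))*(-1)) = (-423 + 21)*((3*((1/1)*3 + 5))*(-1)) = -402*3*((1*1)*3 + 5)*(-1) = -402*3*(1*3 + 5)*(-1) = -402*3*(3 + 5)*(-1) = -402*3*8*(-1) = -9648*(-1) = -402*(-24) = 9648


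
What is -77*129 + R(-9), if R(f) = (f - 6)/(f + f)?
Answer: -59593/6 ≈ -9932.2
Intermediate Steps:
R(f) = (-6 + f)/(2*f) (R(f) = (-6 + f)/((2*f)) = (-6 + f)*(1/(2*f)) = (-6 + f)/(2*f))
-77*129 + R(-9) = -77*129 + (½)*(-6 - 9)/(-9) = -9933 + (½)*(-⅑)*(-15) = -9933 + ⅚ = -59593/6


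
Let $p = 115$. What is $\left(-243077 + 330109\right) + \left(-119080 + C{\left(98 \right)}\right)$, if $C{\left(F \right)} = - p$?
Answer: $-32163$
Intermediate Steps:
$C{\left(F \right)} = -115$ ($C{\left(F \right)} = \left(-1\right) 115 = -115$)
$\left(-243077 + 330109\right) + \left(-119080 + C{\left(98 \right)}\right) = \left(-243077 + 330109\right) - 119195 = 87032 - 119195 = -32163$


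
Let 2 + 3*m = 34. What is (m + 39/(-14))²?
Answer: 109561/1764 ≈ 62.109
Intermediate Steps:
m = 32/3 (m = -⅔ + (⅓)*34 = -⅔ + 34/3 = 32/3 ≈ 10.667)
(m + 39/(-14))² = (32/3 + 39/(-14))² = (32/3 + 39*(-1/14))² = (32/3 - 39/14)² = (331/42)² = 109561/1764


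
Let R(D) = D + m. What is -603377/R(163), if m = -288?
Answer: 603377/125 ≈ 4827.0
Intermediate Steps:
R(D) = -288 + D (R(D) = D - 288 = -288 + D)
-603377/R(163) = -603377/(-288 + 163) = -603377/(-125) = -603377*(-1/125) = 603377/125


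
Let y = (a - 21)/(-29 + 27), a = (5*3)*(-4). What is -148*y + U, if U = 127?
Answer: -5867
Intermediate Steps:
a = -60 (a = 15*(-4) = -60)
y = 81/2 (y = (-60 - 21)/(-29 + 27) = -81/(-2) = -81*(-1/2) = 81/2 ≈ 40.500)
-148*y + U = -148*81/2 + 127 = -5994 + 127 = -5867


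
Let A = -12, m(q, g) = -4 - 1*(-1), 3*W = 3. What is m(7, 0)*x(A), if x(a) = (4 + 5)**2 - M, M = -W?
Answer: -246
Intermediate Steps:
W = 1 (W = (1/3)*3 = 1)
m(q, g) = -3 (m(q, g) = -4 + 1 = -3)
M = -1 (M = -1*1 = -1)
x(a) = 82 (x(a) = (4 + 5)**2 - 1*(-1) = 9**2 + 1 = 81 + 1 = 82)
m(7, 0)*x(A) = -3*82 = -246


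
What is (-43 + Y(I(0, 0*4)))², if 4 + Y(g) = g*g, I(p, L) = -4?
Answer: 961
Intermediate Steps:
Y(g) = -4 + g² (Y(g) = -4 + g*g = -4 + g²)
(-43 + Y(I(0, 0*4)))² = (-43 + (-4 + (-4)²))² = (-43 + (-4 + 16))² = (-43 + 12)² = (-31)² = 961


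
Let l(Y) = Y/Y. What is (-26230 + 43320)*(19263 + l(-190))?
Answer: 329221760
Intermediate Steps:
l(Y) = 1
(-26230 + 43320)*(19263 + l(-190)) = (-26230 + 43320)*(19263 + 1) = 17090*19264 = 329221760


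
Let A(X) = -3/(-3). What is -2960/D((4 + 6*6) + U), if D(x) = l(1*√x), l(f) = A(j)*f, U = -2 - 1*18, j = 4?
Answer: -296*√5 ≈ -661.88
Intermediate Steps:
U = -20 (U = -2 - 18 = -20)
A(X) = 1 (A(X) = -3*(-⅓) = 1)
l(f) = f (l(f) = 1*f = f)
D(x) = √x (D(x) = 1*√x = √x)
-2960/D((4 + 6*6) + U) = -2960/√((4 + 6*6) - 20) = -2960/√((4 + 36) - 20) = -2960/√(40 - 20) = -2960*√5/10 = -296*√5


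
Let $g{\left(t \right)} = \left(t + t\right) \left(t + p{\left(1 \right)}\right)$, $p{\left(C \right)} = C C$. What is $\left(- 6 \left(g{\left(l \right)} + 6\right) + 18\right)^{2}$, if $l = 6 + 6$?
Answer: $3572100$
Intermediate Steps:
$l = 12$
$p{\left(C \right)} = C^{2}$
$g{\left(t \right)} = 2 t \left(1 + t\right)$ ($g{\left(t \right)} = \left(t + t\right) \left(t + 1^{2}\right) = 2 t \left(t + 1\right) = 2 t \left(1 + t\right)$)
$\left(- 6 \left(g{\left(l \right)} + 6\right) + 18\right)^{2} = \left(- 6 \left(2 \cdot 12 \left(1 + 12\right) + 6\right) + 18\right)^{2} = \left(- 6 \left(2 \cdot 12 \cdot 13 + 6\right) + 18\right)^{2} = \left(- 6 \left(312 + 6\right) + 18\right)^{2} = \left(\left(-6\right) 318 + 18\right)^{2} = \left(-1908 + 18\right)^{2} = \left(-1890\right)^{2} = 3572100$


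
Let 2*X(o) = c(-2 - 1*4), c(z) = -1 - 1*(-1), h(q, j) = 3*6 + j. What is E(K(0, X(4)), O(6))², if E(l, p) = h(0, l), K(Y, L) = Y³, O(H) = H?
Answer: 324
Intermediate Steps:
h(q, j) = 18 + j
c(z) = 0 (c(z) = -1 + 1 = 0)
X(o) = 0 (X(o) = (½)*0 = 0)
E(l, p) = 18 + l
E(K(0, X(4)), O(6))² = (18 + 0³)² = (18 + 0)² = 18² = 324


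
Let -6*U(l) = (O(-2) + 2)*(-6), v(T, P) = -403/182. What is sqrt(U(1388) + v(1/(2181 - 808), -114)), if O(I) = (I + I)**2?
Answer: sqrt(3094)/14 ≈ 3.9731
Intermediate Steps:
v(T, P) = -31/14 (v(T, P) = -403*1/182 = -31/14)
O(I) = 4*I**2 (O(I) = (2*I)**2 = 4*I**2)
U(l) = 18 (U(l) = -(4*(-2)**2 + 2)*(-6)/6 = -(4*4 + 2)*(-6)/6 = -(16 + 2)*(-6)/6 = -3*(-6) = -1/6*(-108) = 18)
sqrt(U(1388) + v(1/(2181 - 808), -114)) = sqrt(18 - 31/14) = sqrt(221/14) = sqrt(3094)/14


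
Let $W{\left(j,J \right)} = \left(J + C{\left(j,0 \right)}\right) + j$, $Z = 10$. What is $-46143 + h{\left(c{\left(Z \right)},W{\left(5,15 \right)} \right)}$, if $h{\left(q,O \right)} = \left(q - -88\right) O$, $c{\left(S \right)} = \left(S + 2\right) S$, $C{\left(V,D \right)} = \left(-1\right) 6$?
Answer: $-43231$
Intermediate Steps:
$C{\left(V,D \right)} = -6$
$c{\left(S \right)} = S \left(2 + S\right)$ ($c{\left(S \right)} = \left(2 + S\right) S = S \left(2 + S\right)$)
$W{\left(j,J \right)} = -6 + J + j$ ($W{\left(j,J \right)} = \left(J - 6\right) + j = \left(-6 + J\right) + j = -6 + J + j$)
$h{\left(q,O \right)} = O \left(88 + q\right)$ ($h{\left(q,O \right)} = \left(q + 88\right) O = \left(88 + q\right) O = O \left(88 + q\right)$)
$-46143 + h{\left(c{\left(Z \right)},W{\left(5,15 \right)} \right)} = -46143 + \left(-6 + 15 + 5\right) \left(88 + 10 \left(2 + 10\right)\right) = -46143 + 14 \left(88 + 10 \cdot 12\right) = -46143 + 14 \left(88 + 120\right) = -46143 + 14 \cdot 208 = -46143 + 2912 = -43231$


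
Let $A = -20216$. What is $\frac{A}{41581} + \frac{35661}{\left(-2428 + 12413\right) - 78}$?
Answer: $\frac{1282540129}{411942967} \approx 3.1134$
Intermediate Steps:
$\frac{A}{41581} + \frac{35661}{\left(-2428 + 12413\right) - 78} = - \frac{20216}{41581} + \frac{35661}{\left(-2428 + 12413\right) - 78} = \left(-20216\right) \frac{1}{41581} + \frac{35661}{9985 - 78} = - \frac{20216}{41581} + \frac{35661}{9907} = \frac{1282540129}{411942967}$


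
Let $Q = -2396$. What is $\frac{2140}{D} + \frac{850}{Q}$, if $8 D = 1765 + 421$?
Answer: $\frac{9790355}{1309414} \approx 7.4769$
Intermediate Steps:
$D = \frac{1093}{4}$ ($D = \frac{1765 + 421}{8} = \frac{1}{8} \cdot 2186 = \frac{1093}{4} \approx 273.25$)
$\frac{2140}{D} + \frac{850}{Q} = \frac{2140}{\frac{1093}{4}} + \frac{850}{-2396} = 2140 \cdot \frac{4}{1093} + 850 \left(- \frac{1}{2396}\right) = \frac{8560}{1093} - \frac{425}{1198} = \frac{9790355}{1309414}$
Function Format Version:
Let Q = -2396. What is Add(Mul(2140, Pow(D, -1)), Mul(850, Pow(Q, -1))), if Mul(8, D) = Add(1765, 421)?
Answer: Rational(9790355, 1309414) ≈ 7.4769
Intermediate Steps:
D = Rational(1093, 4) (D = Mul(Rational(1, 8), Add(1765, 421)) = Mul(Rational(1, 8), 2186) = Rational(1093, 4) ≈ 273.25)
Add(Mul(2140, Pow(D, -1)), Mul(850, Pow(Q, -1))) = Add(Mul(2140, Pow(Rational(1093, 4), -1)), Mul(850, Pow(-2396, -1))) = Add(Mul(2140, Rational(4, 1093)), Mul(850, Rational(-1, 2396))) = Add(Rational(8560, 1093), Rational(-425, 1198)) = Rational(9790355, 1309414)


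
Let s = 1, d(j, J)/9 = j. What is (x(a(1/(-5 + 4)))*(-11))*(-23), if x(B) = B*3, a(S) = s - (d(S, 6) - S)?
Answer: 6831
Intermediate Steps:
d(j, J) = 9*j
a(S) = 1 - 8*S (a(S) = 1 - (9*S - S) = 1 - 8*S)
x(B) = 3*B
(x(a(1/(-5 + 4)))*(-11))*(-23) = ((3*(1 - 8/(-5 + 4)))*(-11))*(-23) = ((3*(1 - 8/(-1)))*(-11))*(-23) = ((3*(1 - 8*(-1)))*(-11))*(-23) = ((3*(1 + 8))*(-11))*(-23) = ((3*9)*(-11))*(-23) = (27*(-11))*(-23) = -297*(-23) = 6831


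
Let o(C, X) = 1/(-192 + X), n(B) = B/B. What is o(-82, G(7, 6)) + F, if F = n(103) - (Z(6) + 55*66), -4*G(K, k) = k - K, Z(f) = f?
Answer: -2788049/767 ≈ -3635.0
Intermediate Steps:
n(B) = 1
G(K, k) = -k/4 + K/4 (G(K, k) = -(k - K)/4 = -k/4 + K/4)
F = -3635 (F = 1 - (6 + 55*66) = 1 - (6 + 3630) = 1 - 1*3636 = 1 - 3636 = -3635)
o(-82, G(7, 6)) + F = 1/(-192 + (-¼*6 + (¼)*7)) - 3635 = 1/(-192 + (-3/2 + 7/4)) - 3635 = 1/(-192 + ¼) - 3635 = 1/(-767/4) - 3635 = -4/767 - 3635 = -2788049/767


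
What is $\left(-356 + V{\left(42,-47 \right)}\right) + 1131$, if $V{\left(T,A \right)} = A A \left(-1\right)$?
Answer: $-1434$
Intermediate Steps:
$V{\left(T,A \right)} = - A^{2}$ ($V{\left(T,A \right)} = A^{2} \left(-1\right) = - A^{2}$)
$\left(-356 + V{\left(42,-47 \right)}\right) + 1131 = \left(-356 - \left(-47\right)^{2}\right) + 1131 = \left(-356 - 2209\right) + 1131 = -2565 + 1131 = -1434$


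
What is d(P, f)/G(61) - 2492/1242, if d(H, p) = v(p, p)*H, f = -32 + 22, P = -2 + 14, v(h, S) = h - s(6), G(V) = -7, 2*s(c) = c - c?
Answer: 65798/4347 ≈ 15.136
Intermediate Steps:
s(c) = 0 (s(c) = (c - c)/2 = (½)*0 = 0)
v(h, S) = h (v(h, S) = h - 1*0 = h + 0 = h)
P = 12
f = -10
d(H, p) = H*p (d(H, p) = p*H = H*p)
d(P, f)/G(61) - 2492/1242 = (12*(-10))/(-7) - 2492/1242 = -120*(-⅐) - 2492*1/1242 = 120/7 - 1246/621 = 65798/4347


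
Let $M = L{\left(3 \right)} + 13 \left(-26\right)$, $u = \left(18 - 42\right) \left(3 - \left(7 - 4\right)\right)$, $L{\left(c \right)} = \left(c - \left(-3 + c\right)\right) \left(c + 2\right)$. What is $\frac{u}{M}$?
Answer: $0$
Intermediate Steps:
$L{\left(c \right)} = 6 + 3 c$ ($L{\left(c \right)} = 3 \left(2 + c\right) = 6 + 3 c$)
$u = 0$ ($u = - 24 \left(3 - 3\right) = \left(-24\right) 0 = 0$)
$M = -323$ ($M = \left(6 + 3 \cdot 3\right) + 13 \left(-26\right) = \left(6 + 9\right) - 338 = 15 - 338 = -323$)
$\frac{u}{M} = \frac{0}{-323} = 0 \left(- \frac{1}{323}\right) = 0$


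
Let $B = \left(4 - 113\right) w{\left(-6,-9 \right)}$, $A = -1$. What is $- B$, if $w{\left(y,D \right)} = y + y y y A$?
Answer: $22890$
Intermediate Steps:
$w{\left(y,D \right)} = y - y^{3}$ ($w{\left(y,D \right)} = y + y y y \left(-1\right) = y + y^{2} y \left(-1\right) = y + y^{3} \left(-1\right) = y - y^{3}$)
$B = -22890$ ($B = \left(4 - 113\right) \left(-6 - \left(-6\right)^{3}\right) = - 109 \left(-6 - -216\right) = - 109 \left(-6 + 216\right) = \left(-109\right) 210 = -22890$)
$- B = \left(-1\right) \left(-22890\right) = 22890$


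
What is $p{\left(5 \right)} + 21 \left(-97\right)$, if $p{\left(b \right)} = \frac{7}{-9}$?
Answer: $- \frac{18340}{9} \approx -2037.8$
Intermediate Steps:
$p{\left(b \right)} = - \frac{7}{9}$ ($p{\left(b \right)} = 7 \left(- \frac{1}{9}\right) = - \frac{7}{9}$)
$p{\left(5 \right)} + 21 \left(-97\right) = - \frac{7}{9} + 21 \left(-97\right) = - \frac{7}{9} - 2037 = - \frac{18340}{9}$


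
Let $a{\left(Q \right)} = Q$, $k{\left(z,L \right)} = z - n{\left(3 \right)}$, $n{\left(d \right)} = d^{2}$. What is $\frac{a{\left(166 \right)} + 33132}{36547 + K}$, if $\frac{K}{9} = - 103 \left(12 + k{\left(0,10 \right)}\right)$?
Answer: $\frac{16649}{16883} \approx 0.98614$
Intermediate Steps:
$k{\left(z,L \right)} = -9 + z$ ($k{\left(z,L \right)} = z - 3^{2} = z - 9 = -9 + z$)
$K = -2781$ ($K = 9 \left(- 103 \left(12 + \left(-9 + 0\right)\right)\right) = 9 \left(- 103 \left(12 - 9\right)\right) = 9 \left(\left(-103\right) 3\right) = 9 \left(-309\right) = -2781$)
$\frac{a{\left(166 \right)} + 33132}{36547 + K} = \frac{166 + 33132}{36547 - 2781} = \frac{33298}{33766} = 33298 \cdot \frac{1}{33766} = \frac{16649}{16883}$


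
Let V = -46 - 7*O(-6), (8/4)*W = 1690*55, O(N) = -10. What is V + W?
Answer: 46499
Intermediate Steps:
W = 46475 (W = (1690*55)/2 = (1/2)*92950 = 46475)
V = 24 (V = -46 - 7*(-10) = -46 + 70 = 24)
V + W = 24 + 46475 = 46499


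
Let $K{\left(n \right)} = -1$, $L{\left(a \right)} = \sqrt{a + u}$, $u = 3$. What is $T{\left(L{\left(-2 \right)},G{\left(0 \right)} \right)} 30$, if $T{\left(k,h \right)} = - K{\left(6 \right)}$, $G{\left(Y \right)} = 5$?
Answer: $30$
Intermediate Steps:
$L{\left(a \right)} = \sqrt{3 + a}$ ($L{\left(a \right)} = \sqrt{a + 3} = \sqrt{3 + a}$)
$T{\left(k,h \right)} = 1$ ($T{\left(k,h \right)} = \left(-1\right) \left(-1\right) = 1$)
$T{\left(L{\left(-2 \right)},G{\left(0 \right)} \right)} 30 = 1 \cdot 30 = 30$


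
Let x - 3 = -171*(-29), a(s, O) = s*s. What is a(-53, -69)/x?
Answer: 2809/4962 ≈ 0.56610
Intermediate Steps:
a(s, O) = s**2
x = 4962 (x = 3 - 171*(-29) = 3 + 4959 = 4962)
a(-53, -69)/x = (-53)**2/4962 = 2809*(1/4962) = 2809/4962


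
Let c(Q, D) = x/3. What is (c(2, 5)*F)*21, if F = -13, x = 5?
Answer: -455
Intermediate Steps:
c(Q, D) = 5/3
(c(2, 5)*F)*21 = ((5/3)*(-13))*21 = -65/3*21 = -455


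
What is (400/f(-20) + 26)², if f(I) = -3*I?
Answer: 9604/9 ≈ 1067.1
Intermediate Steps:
(400/f(-20) + 26)² = (400/((-3*(-20))) + 26)² = (400/60 + 26)² = (400*(1/60) + 26)² = (20/3 + 26)² = (98/3)² = 9604/9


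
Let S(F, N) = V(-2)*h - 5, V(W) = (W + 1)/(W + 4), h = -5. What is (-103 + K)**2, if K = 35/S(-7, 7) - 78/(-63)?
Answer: 5909761/441 ≈ 13401.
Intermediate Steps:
V(W) = (1 + W)/(4 + W)
S(F, N) = -5/2 (S(F, N) = ((1 - 2)/(4 - 2))*(-5) - 5 = (-1/2)*(-5) - 5 = ((1/2)*(-1))*(-5) - 5 = -1/2*(-5) - 5 = 5/2 - 5 = -5/2)
K = -268/21 (K = 35/(-5/2) - 78/(-63) = 35*(-2/5) - 78*(-1/63) = -14 + 26/21 = -268/21 ≈ -12.762)
(-103 + K)**2 = (-103 - 268/21)**2 = (-2431/21)**2 = 5909761/441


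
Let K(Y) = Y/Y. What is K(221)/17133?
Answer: 1/17133 ≈ 5.8367e-5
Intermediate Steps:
K(Y) = 1
K(221)/17133 = 1/17133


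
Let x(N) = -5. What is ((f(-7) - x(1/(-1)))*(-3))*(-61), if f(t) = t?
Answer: -366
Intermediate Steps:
((f(-7) - x(1/(-1)))*(-3))*(-61) = ((-7 - 1*(-5))*(-3))*(-61) = ((-7 + 5)*(-3))*(-61) = -2*(-3)*(-61) = 6*(-61) = -366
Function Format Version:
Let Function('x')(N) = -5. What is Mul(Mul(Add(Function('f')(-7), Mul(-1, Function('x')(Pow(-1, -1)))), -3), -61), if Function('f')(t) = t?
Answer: -366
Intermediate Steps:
Mul(Mul(Add(Function('f')(-7), Mul(-1, Function('x')(Pow(-1, -1)))), -3), -61) = Mul(Mul(Add(-7, Mul(-1, -5)), -3), -61) = Mul(Mul(Add(-7, 5), -3), -61) = Mul(Mul(-2, -3), -61) = Mul(6, -61) = -366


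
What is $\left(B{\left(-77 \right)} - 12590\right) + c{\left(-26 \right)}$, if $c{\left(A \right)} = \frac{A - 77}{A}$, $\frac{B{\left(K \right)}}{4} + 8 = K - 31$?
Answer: $- \frac{339301}{26} \approx -13050.0$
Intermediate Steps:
$B{\left(K \right)} = -156 + 4 K$ ($B{\left(K \right)} = -32 + 4 \left(K - 31\right) = -32 + 4 \left(-31 + K\right) = -32 + \left(-124 + 4 K\right) = -156 + 4 K$)
$c{\left(A \right)} = \frac{-77 + A}{A}$ ($c{\left(A \right)} = \frac{A - 77}{A} = \frac{-77 + A}{A}$)
$\left(B{\left(-77 \right)} - 12590\right) + c{\left(-26 \right)} = \left(\left(-156 + 4 \left(-77\right)\right) - 12590\right) + \frac{-77 - 26}{-26} = \left(\left(-156 - 308\right) - 12590\right) - - \frac{103}{26} = \left(-464 - 12590\right) + \frac{103}{26} = -13054 + \frac{103}{26} = - \frac{339301}{26}$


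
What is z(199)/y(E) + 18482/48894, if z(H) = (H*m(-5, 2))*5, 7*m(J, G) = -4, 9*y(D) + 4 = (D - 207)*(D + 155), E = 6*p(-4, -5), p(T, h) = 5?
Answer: 2994126103/5604303621 ≈ 0.53426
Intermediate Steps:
E = 30 (E = 6*5 = 30)
y(D) = -4/9 + (-207 + D)*(155 + D)/9 (y(D) = -4/9 + ((D - 207)*(D + 155))/9 = -4/9 + ((-207 + D)*(155 + D))/9 = -4/9 + (-207 + D)*(155 + D)/9)
m(J, G) = -4/7 (m(J, G) = (1/7)*(-4) = -4/7)
z(H) = -20*H/7 (z(H) = (H*(-4/7))*5 = -4*H/7*5 = -20*H/7)
z(199)/y(E) + 18482/48894 = (-20/7*199)/(-32089/9 - 52/9*30 + (1/9)*30**2) + 18482/48894 = -3980/(7*(-32089/9 - 520/3 + (1/9)*900)) + 18482*(1/48894) = -3980/(7*(-32089/9 - 520/3 + 100)) + 9241/24447 = -3980/(7*(-32749/9)) + 9241/24447 = -3980/7*(-9/32749) + 9241/24447 = 35820/229243 + 9241/24447 = 2994126103/5604303621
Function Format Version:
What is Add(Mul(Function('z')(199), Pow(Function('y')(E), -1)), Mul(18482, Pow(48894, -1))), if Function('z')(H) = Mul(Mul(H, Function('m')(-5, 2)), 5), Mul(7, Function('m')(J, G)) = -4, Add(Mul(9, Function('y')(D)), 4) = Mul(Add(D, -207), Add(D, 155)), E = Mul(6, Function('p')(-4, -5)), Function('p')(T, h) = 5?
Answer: Rational(2994126103, 5604303621) ≈ 0.53426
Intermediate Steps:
E = 30 (E = Mul(6, 5) = 30)
Function('y')(D) = Add(Rational(-4, 9), Mul(Rational(1, 9), Add(-207, D), Add(155, D))) (Function('y')(D) = Add(Rational(-4, 9), Mul(Rational(1, 9), Mul(Add(D, -207), Add(D, 155)))) = Add(Rational(-4, 9), Mul(Rational(1, 9), Mul(Add(-207, D), Add(155, D)))) = Add(Rational(-4, 9), Mul(Rational(1, 9), Add(-207, D), Add(155, D))))
Function('m')(J, G) = Rational(-4, 7) (Function('m')(J, G) = Mul(Rational(1, 7), -4) = Rational(-4, 7))
Function('z')(H) = Mul(Rational(-20, 7), H) (Function('z')(H) = Mul(Mul(H, Rational(-4, 7)), 5) = Mul(Mul(Rational(-4, 7), H), 5) = Mul(Rational(-20, 7), H))
Add(Mul(Function('z')(199), Pow(Function('y')(E), -1)), Mul(18482, Pow(48894, -1))) = Add(Mul(Mul(Rational(-20, 7), 199), Pow(Add(Rational(-32089, 9), Mul(Rational(-52, 9), 30), Mul(Rational(1, 9), Pow(30, 2))), -1)), Mul(18482, Pow(48894, -1))) = Add(Mul(Rational(-3980, 7), Pow(Add(Rational(-32089, 9), Rational(-520, 3), Mul(Rational(1, 9), 900)), -1)), Mul(18482, Rational(1, 48894))) = Add(Mul(Rational(-3980, 7), Pow(Add(Rational(-32089, 9), Rational(-520, 3), 100), -1)), Rational(9241, 24447)) = Add(Mul(Rational(-3980, 7), Pow(Rational(-32749, 9), -1)), Rational(9241, 24447)) = Add(Mul(Rational(-3980, 7), Rational(-9, 32749)), Rational(9241, 24447)) = Add(Rational(35820, 229243), Rational(9241, 24447)) = Rational(2994126103, 5604303621)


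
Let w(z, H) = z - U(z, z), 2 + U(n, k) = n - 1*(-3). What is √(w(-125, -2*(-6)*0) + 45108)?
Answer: √45107 ≈ 212.38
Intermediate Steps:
U(n, k) = 1 + n (U(n, k) = -2 + (n - 1*(-3)) = -2 + (n + 3) = -2 + (3 + n) = 1 + n)
w(z, H) = -1 (w(z, H) = z - (1 + z) = z + (-1 - z) = -1)
√(w(-125, -2*(-6)*0) + 45108) = √(-1 + 45108) = √45107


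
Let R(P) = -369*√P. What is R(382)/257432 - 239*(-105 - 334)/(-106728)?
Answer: -104921/106728 - 369*√382/257432 ≈ -1.0111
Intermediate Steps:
R(382)/257432 - 239*(-105 - 334)/(-106728) = -369*√382/257432 - 239*(-105 - 334)/(-106728) = -369*√382*(1/257432) - 239*(-439)*(-1/106728) = -369*√382/257432 + 104921*(-1/106728) = -369*√382/257432 - 104921/106728 = -104921/106728 - 369*√382/257432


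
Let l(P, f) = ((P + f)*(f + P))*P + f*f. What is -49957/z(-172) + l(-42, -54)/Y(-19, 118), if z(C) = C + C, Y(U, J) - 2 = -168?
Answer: 70221263/28552 ≈ 2459.4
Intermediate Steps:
Y(U, J) = -166 (Y(U, J) = 2 - 168 = -166)
z(C) = 2*C
l(P, f) = f² + P*(P + f)² (l(P, f) = ((P + f)*(P + f))*P + f² = (P + f)²*P + f² = P*(P + f)² + f² = f² + P*(P + f)²)
-49957/z(-172) + l(-42, -54)/Y(-19, 118) = -49957/(2*(-172)) + ((-54)² - 42*(-42 - 54)²)/(-166) = -49957/(-344) + (2916 - 42*(-96)²)*(-1/166) = -49957*(-1/344) + (2916 - 42*9216)*(-1/166) = 49957/344 + (2916 - 387072)*(-1/166) = 49957/344 - 384156*(-1/166) = 49957/344 + 192078/83 = 70221263/28552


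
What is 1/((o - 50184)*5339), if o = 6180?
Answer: -1/234937356 ≈ -4.2565e-9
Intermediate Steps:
1/((o - 50184)*5339) = 1/((6180 - 50184)*5339) = (1/5339)/(-44004) = -1/44004*1/5339 = -1/234937356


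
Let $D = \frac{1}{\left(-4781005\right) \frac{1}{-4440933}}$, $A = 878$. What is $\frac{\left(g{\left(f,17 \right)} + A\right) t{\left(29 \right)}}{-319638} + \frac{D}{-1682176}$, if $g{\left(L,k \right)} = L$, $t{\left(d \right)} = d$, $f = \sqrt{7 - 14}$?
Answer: $- \frac{3530678403542083}{44322172678375680} - \frac{i \sqrt{7}}{11022} \approx -0.079659 - 0.00024004 i$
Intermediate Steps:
$f = i \sqrt{7}$ ($f = \sqrt{-7} = i \sqrt{7} \approx 2.6458 i$)
$D = \frac{4440933}{4781005}$ ($D = \frac{1}{\left(-4781005\right) \left(- \frac{1}{4440933}\right)} = \frac{1}{\frac{4781005}{4440933}} = \frac{4440933}{4781005} \approx 0.92887$)
$\frac{\left(g{\left(f,17 \right)} + A\right) t{\left(29 \right)}}{-319638} + \frac{D}{-1682176} = \frac{\left(i \sqrt{7} + 878\right) 29}{-319638} + \frac{4440933}{4781005 \left(-1682176\right)} = \left(878 + i \sqrt{7}\right) 29 \left(- \frac{1}{319638}\right) + \frac{4440933}{4781005} \left(- \frac{1}{1682176}\right) = \left(25462 + 29 i \sqrt{7}\right) \left(- \frac{1}{319638}\right) - \frac{4440933}{8042491866880} = \left(- \frac{439}{5511} - \frac{i \sqrt{7}}{11022}\right) - \frac{4440933}{8042491866880} = - \frac{3530678403542083}{44322172678375680} - \frac{i \sqrt{7}}{11022}$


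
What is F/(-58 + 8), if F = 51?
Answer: -51/50 ≈ -1.0200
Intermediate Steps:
F/(-58 + 8) = 51/(-58 + 8) = 51/(-50) = -1/50*51 = -51/50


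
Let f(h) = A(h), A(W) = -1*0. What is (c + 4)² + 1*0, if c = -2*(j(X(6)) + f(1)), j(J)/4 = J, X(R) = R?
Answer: 1936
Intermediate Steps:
A(W) = 0
f(h) = 0
j(J) = 4*J
c = -48 (c = -2*(4*6 + 0) = -2*(24 + 0) = -2*24 = -48)
(c + 4)² + 1*0 = (-48 + 4)² + 1*0 = (-44)² + 0 = 1936 + 0 = 1936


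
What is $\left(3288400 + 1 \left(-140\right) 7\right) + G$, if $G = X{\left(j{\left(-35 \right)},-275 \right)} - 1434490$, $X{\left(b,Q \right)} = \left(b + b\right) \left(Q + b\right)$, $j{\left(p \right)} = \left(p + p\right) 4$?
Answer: $2163730$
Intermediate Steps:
$j{\left(p \right)} = 8 p$ ($j{\left(p \right)} = 2 p 4 = 8 p$)
$X{\left(b,Q \right)} = 2 b \left(Q + b\right)$
$G = -1123690$ ($G = 2 \cdot 8 \left(-35\right) \left(-275 + 8 \left(-35\right)\right) - 1434490 = 2 \left(-280\right) \left(-275 - 280\right) - 1434490 = 2 \left(-280\right) \left(-555\right) - 1434490 = 310800 - 1434490 = -1123690$)
$\left(3288400 + 1 \left(-140\right) 7\right) + G = \left(3288400 + 1 \left(-140\right) 7\right) - 1123690 = \left(3288400 - 980\right) - 1123690 = 3287420 - 1123690 = 2163730$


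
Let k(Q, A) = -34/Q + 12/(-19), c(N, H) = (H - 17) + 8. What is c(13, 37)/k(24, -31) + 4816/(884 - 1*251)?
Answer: -1792000/295611 ≈ -6.0620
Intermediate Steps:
c(N, H) = -9 + H (c(N, H) = (-17 + H) + 8 = -9 + H)
k(Q, A) = -12/19 - 34/Q (k(Q, A) = -34/Q + 12*(-1/19) = -34/Q - 12/19 = -12/19 - 34/Q)
c(13, 37)/k(24, -31) + 4816/(884 - 1*251) = (-9 + 37)/(-12/19 - 34/24) + 4816/(884 - 1*251) = 28/(-12/19 - 34*1/24) + 4816/(884 - 251) = 28/(-12/19 - 17/12) + 4816/633 = 28/(-467/228) + 4816*(1/633) = 28*(-228/467) + 4816/633 = -6384/467 + 4816/633 = -1792000/295611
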